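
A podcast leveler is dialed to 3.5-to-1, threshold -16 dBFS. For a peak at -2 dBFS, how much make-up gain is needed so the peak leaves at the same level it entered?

Overshoot 14 dB → 14/3.5 = 4 dB after compression, so the compressed level is -16 + 4 = -12 dBFS.
Make-up = target − compressed = -2 − (-12) = 10 dB.

10 dB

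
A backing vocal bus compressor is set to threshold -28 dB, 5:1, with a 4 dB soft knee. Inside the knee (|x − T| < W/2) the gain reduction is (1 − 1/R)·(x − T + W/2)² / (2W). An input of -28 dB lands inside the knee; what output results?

x − T + W/2 = -28 − (-28) + 2 = 2.
GR = (1 − 1/5) × 2² / 8 = 0.8 × 4 / 8 = 0.4 dB.
Output = -28 − 0.4 = -28.4 dB.

-28.4 dB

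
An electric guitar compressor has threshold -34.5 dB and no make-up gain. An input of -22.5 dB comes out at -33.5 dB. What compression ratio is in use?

Input overshoot = -22.5 − (-34.5) = 12 dB; output overshoot = -33.5 − (-34.5) = 1 dB.
Ratio = 12 / 1 = 12.

12:1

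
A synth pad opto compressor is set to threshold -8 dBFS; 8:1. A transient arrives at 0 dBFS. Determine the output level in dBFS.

-7 dBFS

Overshoot: 0 − (-8) = 8 dB.
The 8 dB excess becomes 1 dB after 8:1 reduction.
That puts the output at -7 dBFS.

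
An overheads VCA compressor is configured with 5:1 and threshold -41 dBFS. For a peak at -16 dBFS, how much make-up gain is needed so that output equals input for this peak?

20 dB

Overshoot 25 dB → 25/5 = 5 dB after compression, so the compressed level is -41 + 5 = -36 dBFS.
Make-up = target − compressed = -16 − (-36) = 20 dB.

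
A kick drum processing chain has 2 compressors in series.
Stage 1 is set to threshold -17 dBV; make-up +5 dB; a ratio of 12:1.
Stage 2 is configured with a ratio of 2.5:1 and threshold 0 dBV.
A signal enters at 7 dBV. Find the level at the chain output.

Stage 1: overshoot 24 dB → 24/12 = 2 dB → -15 dBV; +5 dB make-up → -10 dBV.
Stage 2: -10 dBV is at or below the 0 dBV threshold — no compression; output -10 dBV.

-10 dBV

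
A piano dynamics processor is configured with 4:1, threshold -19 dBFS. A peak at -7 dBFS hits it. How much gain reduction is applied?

Overshoot = -7 − (-19) = 12 dB.
A 4:1 ratio leaves 3 dB of that excess.
So the signal is attenuated by 12 − 3 = 9 dB.

9 dB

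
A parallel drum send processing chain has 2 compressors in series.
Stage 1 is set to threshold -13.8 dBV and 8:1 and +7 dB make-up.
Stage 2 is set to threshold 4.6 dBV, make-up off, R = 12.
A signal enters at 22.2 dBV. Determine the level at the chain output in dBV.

Stage 1: 36 dB above -13.8 dBV, reduced 8:1 to 4.5 dB above → -9.3 dBV; +7 dB make-up → -2.3 dBV.
Stage 2: -2.3 dBV ≤ 4.6 dBV, so stage 2 doesn't engage; output -2.3 dBV.

-2.3 dBV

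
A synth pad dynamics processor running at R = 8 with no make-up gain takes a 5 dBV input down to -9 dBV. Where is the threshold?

-11 dBV

Gain reduction = 5 − (-9) = 14 dB; output overshoot = GR / (R − 1) = 14 / 7 = 2 dB.
Threshold = output − output overshoot = -9 − 2 = -11 dBV.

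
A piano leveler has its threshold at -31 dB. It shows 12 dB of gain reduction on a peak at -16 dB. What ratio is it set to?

5:1

Input overshoot = -16 − (-31) = 15 dB.
Output overshoot = 15 − 12 = 3 dB.
Ratio = input overshoot / output overshoot = 15 / 3 = 5.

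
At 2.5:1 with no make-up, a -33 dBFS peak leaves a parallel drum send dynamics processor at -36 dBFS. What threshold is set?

Let T be the threshold. Output overshoot = (input overshoot)/R, so -36 − T = (-33 − T)/2.5.
2.5·(-36 − T) = -33 − T → 1.5·T = -90 − (-33) = -57.
T = -57/1.5 = -38 dBFS.

-38 dBFS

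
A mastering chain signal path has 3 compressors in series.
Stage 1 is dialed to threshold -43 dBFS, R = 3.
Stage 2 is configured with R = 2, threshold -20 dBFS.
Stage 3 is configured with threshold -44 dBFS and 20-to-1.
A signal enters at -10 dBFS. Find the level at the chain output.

Stage 1: -10 dBFS is 33 dB over -43 dBFS; at 3:1 that becomes 11 dB over, giving -32 dBFS.
Stage 2: below threshold (-32 ≤ -20); passes unchanged; output -32 dBFS.
Stage 3: -32 dBFS is 12 dB over -44 dBFS; at 20:1 that becomes 0.6 dB over, giving -43.4 dBFS.

-43.4 dBFS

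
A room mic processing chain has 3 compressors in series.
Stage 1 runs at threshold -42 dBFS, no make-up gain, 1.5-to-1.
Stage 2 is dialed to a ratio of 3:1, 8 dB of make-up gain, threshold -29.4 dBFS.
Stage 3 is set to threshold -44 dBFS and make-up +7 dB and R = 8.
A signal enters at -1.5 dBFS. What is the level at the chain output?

-33.575 dBFS

Stage 1: 40.5 dB above -42 dBFS, reduced 1.5:1 to 27 dB above → -15 dBFS.
Stage 2: 14.4 dB above -29.4 dBFS, reduced 3:1 to 4.8 dB above → -24.6 dBFS; +8 dB make-up → -16.6 dBFS.
Stage 3: 27.4 dB above -44 dBFS, reduced 8:1 to 3.425 dB above → -40.575 dBFS; +7 dB make-up → -33.575 dBFS.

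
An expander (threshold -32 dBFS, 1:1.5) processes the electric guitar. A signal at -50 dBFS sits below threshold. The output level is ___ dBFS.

-59 dBFS

Below threshold, a 1:1.5 expander applies gain = (1.5−1)×(T − x) of attenuation.
(1.5−1) × 18 = 9 dB, so output = -50 − 9 = -59 dBFS.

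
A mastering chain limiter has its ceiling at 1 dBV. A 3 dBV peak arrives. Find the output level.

A brickwall limiter is an ∞:1 compressor: any input above the ceiling is clamped to 1 dBV.

1 dBV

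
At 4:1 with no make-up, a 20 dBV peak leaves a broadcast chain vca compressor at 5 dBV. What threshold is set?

0 dBV

Let T be the threshold. Output overshoot = (input overshoot)/R, so 5 − T = (20 − T)/4.
4·(5 − T) = 20 − T → 3·T = 20 − 20 = 0.
T = 0/3 = 0 dBV.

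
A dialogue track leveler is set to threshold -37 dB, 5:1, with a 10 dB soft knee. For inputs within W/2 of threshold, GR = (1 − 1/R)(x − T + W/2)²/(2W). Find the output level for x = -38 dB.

-38.64 dB

x − T + W/2 = -38 − (-37) + 5 = 4.
GR = (1 − 1/5) × 4² / 20 = 0.8 × 16 / 20 = 0.64 dB.
Output = -38 − 0.64 = -38.64 dB.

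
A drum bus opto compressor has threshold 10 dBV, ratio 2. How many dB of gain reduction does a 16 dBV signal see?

Overshoot = 16 − 10 = 6 dB.
At 2:1, output sits 6/2 = 3 dB above threshold.
So the signal is attenuated by 6 − 3 = 3 dB.

3 dB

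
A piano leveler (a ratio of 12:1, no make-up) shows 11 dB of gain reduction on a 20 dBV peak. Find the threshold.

Gain reduction = 20 − 9 = 11 dB; output overshoot = GR / (R − 1) = 11 / 11 = 1 dB.
Threshold = output − output overshoot = 9 − 1 = 8 dBV.

8 dBV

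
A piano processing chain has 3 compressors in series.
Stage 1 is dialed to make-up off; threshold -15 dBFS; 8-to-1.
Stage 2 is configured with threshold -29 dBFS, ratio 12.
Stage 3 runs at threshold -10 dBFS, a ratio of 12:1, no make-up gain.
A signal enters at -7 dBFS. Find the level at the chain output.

Stage 1: -7 dBFS is 8 dB over -15 dBFS; at 8:1 that becomes 1 dB over, giving -14 dBFS.
Stage 2: -14 dBFS is 15 dB over -29 dBFS; at 12:1 that becomes 1.25 dB over, giving -27.75 dBFS.
Stage 3: -27.75 dBFS ≤ -10 dBFS, so stage 3 doesn't engage; output -27.75 dBFS.

-27.75 dBFS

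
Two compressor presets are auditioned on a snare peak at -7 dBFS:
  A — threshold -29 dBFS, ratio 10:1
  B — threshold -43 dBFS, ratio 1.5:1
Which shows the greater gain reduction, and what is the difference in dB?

A: 22 dB over, compressed to 2.2 dB over, so 19.8 dB of GR.
B: 36 dB over, compressed to 24 dB over, so 12 dB of GR.
A reduces 7.8 dB more.

A, by 7.8 dB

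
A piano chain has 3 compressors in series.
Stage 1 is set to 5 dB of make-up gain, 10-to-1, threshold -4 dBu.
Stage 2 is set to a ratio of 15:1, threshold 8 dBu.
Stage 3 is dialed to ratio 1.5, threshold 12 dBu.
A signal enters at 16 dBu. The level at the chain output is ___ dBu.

Stage 1: 16 dBu is 20 dB over -4 dBu; at 10:1 that becomes 2 dB over, giving -2 dBu; +5 dB make-up → 3 dBu.
Stage 2: 3 dBu ≤ 8 dBu, so stage 2 doesn't engage; output 3 dBu.
Stage 3: 3 dBu is at or below the 12 dBu threshold — no compression; output 3 dBu.

3 dBu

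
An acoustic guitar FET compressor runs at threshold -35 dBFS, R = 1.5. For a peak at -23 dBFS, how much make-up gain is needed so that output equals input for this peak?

The peak compresses to -35 + 12/1.5 = -27 dBFS.
To reach -23 dBFS requires -23 − (-27) = 4 dB of make-up.

4 dB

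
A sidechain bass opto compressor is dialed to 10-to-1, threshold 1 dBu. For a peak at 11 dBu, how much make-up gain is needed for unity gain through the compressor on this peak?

The peak compresses to 1 + 10/10 = 2 dBu.
To reach 11 dBu requires 11 − 2 = 9 dB of make-up.

9 dB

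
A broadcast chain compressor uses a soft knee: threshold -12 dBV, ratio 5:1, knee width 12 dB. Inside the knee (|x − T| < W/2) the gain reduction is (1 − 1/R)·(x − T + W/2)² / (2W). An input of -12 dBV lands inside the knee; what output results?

-13.2 dBV

x − T + W/2 = -12 − (-12) + 6 = 6.
GR = (1 − 1/5) × 6² / 24 = 0.8 × 36 / 24 = 1.2 dB.
Output = -12 − 1.2 = -13.2 dBV.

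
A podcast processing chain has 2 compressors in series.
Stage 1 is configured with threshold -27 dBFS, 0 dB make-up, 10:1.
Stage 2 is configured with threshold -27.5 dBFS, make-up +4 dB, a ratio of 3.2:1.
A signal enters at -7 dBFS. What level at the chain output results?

Stage 1: -7 dBFS is 20 dB over -27 dBFS; at 10:1 that becomes 2 dB over, giving -25 dBFS.
Stage 2: overshoot 2.5 dB → 2.5/3.2 = 0.78125 dB → -26.71875 dBFS; +4 dB make-up → -22.71875 dBFS.

-22.71875 dBFS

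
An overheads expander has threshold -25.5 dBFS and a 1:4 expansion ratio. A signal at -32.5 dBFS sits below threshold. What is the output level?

The input is 7 dB below the -25.5 dBFS threshold.
A 1:4 expander multiplies undershoot by 4: 7 × 4 = 28 dB below threshold.
Output = -25.5 − 28 = -53.5 dBFS.

-53.5 dBFS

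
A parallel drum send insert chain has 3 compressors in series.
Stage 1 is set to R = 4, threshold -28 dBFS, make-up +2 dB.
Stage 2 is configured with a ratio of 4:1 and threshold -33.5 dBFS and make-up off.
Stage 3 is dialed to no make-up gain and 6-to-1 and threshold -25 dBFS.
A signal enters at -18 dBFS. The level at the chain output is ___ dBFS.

-31 dBFS

Stage 1: -18 dBFS is 10 dB over -28 dBFS; at 4:1 that becomes 2.5 dB over, giving -25.5 dBFS; +2 dB make-up → -23.5 dBFS.
Stage 2: overshoot 10 dB → 10/4 = 2.5 dB → -31 dBFS.
Stage 3: -31 dBFS ≤ -25 dBFS, so stage 3 doesn't engage; output -31 dBFS.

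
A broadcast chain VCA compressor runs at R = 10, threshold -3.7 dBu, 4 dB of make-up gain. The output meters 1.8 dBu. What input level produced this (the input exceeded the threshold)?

Stripping the +4 dB make-up gives -2.2 dBu at the gain stage.
The compressed level sits -2.2 − (-3.7) = 1.5 dB over threshold.
Input overshoot = R × output overshoot = 15 dB → input = -3.7 + 15 = 11.3 dBu.

11.3 dBu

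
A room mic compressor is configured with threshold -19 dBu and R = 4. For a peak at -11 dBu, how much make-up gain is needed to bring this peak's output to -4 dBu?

Without make-up, output = threshold + overshoot/4 = -19 + 2 = -17 dBu.
Gap to target: 13 dB.

13 dB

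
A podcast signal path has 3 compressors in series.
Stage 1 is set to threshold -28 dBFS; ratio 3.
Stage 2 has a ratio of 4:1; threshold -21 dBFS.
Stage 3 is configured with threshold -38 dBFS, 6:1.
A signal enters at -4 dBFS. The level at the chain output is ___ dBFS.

-35.125 dBFS

Stage 1: -4 dBFS is 24 dB over -28 dBFS; at 3:1 that becomes 8 dB over, giving -20 dBFS.
Stage 2: -20 dBFS is 1 dB over -21 dBFS; at 4:1 that becomes 0.25 dB over, giving -20.75 dBFS.
Stage 3: 17.25 dB above -38 dBFS, reduced 6:1 to 2.875 dB above → -35.125 dBFS.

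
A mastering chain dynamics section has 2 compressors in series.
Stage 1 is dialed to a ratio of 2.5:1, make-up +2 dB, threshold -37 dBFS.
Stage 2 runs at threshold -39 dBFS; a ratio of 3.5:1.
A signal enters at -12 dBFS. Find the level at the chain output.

Stage 1: overshoot 25 dB → 25/2.5 = 10 dB → -27 dBFS; +2 dB make-up → -25 dBFS.
Stage 2: overshoot 14 dB → 14/3.5 = 4 dB → -35 dBFS.

-35 dBFS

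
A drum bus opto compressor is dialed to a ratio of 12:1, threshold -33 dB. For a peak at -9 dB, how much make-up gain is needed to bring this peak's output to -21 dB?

Without make-up, output = threshold + overshoot/12 = -33 + 2 = -31 dB.
Gap to target: 10 dB.

10 dB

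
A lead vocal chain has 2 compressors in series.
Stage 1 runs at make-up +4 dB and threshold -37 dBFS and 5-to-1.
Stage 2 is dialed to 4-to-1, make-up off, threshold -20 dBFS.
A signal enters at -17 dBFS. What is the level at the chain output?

Stage 1: overshoot 20 dB → 20/5 = 4 dB → -33 dBFS; +4 dB make-up → -29 dBFS.
Stage 2: -29 dBFS ≤ -20 dBFS, so stage 2 doesn't engage; output -29 dBFS.

-29 dBFS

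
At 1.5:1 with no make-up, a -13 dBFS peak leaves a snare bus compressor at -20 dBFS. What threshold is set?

-34 dBFS

Input is 21 dB above T (since output overshoot × R = input overshoot: (-20 − T)·1.5 = -13 − T gives T = -34 dBFS).
Check: -34 + (-13 − (-34))/1.5 = -34 + 14 = -20 dBFS. ✓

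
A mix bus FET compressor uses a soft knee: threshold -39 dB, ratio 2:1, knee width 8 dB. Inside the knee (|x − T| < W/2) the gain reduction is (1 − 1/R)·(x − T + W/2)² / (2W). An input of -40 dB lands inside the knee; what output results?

x − T + W/2 = -40 − (-39) + 4 = 3.
GR = (1 − 1/2) × 3² / 16 = 0.5 × 9 / 16 = 0.28125 dB.
Output = -40 − 0.28125 = -40.28125 dB.

-40.28125 dB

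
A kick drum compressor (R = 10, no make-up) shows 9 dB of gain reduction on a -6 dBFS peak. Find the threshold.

-16 dBFS

Let T be the threshold. Output overshoot = (input overshoot)/R, so -15 − T = (-6 − T)/10.
10·(-15 − T) = -6 − T → 9·T = -150 − (-6) = -144.
T = -144/9 = -16 dBFS.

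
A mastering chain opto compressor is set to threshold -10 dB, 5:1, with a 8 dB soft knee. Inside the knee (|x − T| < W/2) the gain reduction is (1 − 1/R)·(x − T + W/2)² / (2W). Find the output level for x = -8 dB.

x − T + W/2 = -8 − (-10) + 4 = 6.
GR = (1 − 1/5) × 6² / 16 = 0.8 × 36 / 16 = 1.8 dB.
Output = -8 − 1.8 = -9.8 dB.

-9.8 dB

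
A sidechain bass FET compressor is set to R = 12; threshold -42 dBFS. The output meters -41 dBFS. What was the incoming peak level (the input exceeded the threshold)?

The compressed level sits -41 − (-42) = 1 dB over threshold.
Undo the ratio: input overshoot = 1 × 12 = 12 dB, giving input = -30 dBFS.

-30 dBFS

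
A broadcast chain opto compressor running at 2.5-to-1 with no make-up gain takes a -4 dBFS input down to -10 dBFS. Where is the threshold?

-14 dBFS

Gain reduction = -4 − (-10) = 6 dB; output overshoot = GR / (R − 1) = 6 / 1.5 = 4 dB.
Threshold = output − output overshoot = -10 − 4 = -14 dBFS.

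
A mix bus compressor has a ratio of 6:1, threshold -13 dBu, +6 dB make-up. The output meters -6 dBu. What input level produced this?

-7 dBu

Before make-up, the level was -6 − 6 = -12 dBu.
The compressed level sits -12 − (-13) = 1 dB over threshold.
Input overshoot = R × output overshoot = 6 dB → input = -13 + 6 = -7 dBu.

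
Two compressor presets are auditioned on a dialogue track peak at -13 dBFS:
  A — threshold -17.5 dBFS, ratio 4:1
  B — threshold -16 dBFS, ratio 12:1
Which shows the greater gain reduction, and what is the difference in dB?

A: 4.5 dB over, compressed to 1.125 dB over, so 3.375 dB of GR.
B: 3 dB over, compressed to 0.25 dB over, so 2.75 dB of GR.
A reduces 0.625 dB more.

A, by 0.625 dB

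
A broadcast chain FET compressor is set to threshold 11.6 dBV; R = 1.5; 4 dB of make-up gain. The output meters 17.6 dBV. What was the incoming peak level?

Remove make-up: 17.6 − 4 = 13.6 dBV.
That's 2 dB above the 11.6 dBV threshold.
Before 1.5:1 compression the overshoot was 2 × 1.5 = 3 dB, so input = 11.6 + 3 = 14.6 dBV.

14.6 dBV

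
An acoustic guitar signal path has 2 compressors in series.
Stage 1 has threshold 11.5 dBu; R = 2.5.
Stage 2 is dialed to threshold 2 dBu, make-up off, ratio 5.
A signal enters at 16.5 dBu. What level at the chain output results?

4.3 dBu

Stage 1: 5 dB above 11.5 dBu, reduced 2.5:1 to 2 dB above → 13.5 dBu.
Stage 2: overshoot 11.5 dB → 11.5/5 = 2.3 dB → 4.3 dBu.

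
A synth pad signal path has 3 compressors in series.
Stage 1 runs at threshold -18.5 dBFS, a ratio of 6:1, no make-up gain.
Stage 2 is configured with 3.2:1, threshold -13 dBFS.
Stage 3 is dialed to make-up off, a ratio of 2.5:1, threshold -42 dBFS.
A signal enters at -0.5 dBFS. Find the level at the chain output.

-31.4 dBFS

Stage 1: overshoot 18 dB → 18/6 = 3 dB → -15.5 dBFS.
Stage 2: -15.5 dBFS is at or below the -13 dBFS threshold — no compression; output -15.5 dBFS.
Stage 3: -15.5 dBFS is 26.5 dB over -42 dBFS; at 2.5:1 that becomes 10.6 dB over, giving -31.4 dBFS.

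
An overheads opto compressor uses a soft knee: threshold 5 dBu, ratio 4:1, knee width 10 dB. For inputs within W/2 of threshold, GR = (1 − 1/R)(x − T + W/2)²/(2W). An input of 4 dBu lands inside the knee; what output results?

3.4 dBu

x − T + W/2 = 4 − 5 + 5 = 4.
GR = (1 − 1/4) × 4² / 20 = 0.75 × 16 / 20 = 0.6 dB.
Output = 4 − 0.6 = 3.4 dBu.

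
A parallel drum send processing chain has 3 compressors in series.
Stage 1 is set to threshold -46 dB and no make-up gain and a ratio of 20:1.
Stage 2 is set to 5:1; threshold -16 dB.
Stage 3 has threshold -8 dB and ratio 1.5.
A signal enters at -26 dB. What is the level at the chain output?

Stage 1: -26 dB is 20 dB over -46 dB; at 20:1 that becomes 1 dB over, giving -45 dB.
Stage 2: -45 dB is at or below the -16 dB threshold — no compression; output -45 dB.
Stage 3: below threshold (-45 ≤ -8); passes unchanged; output -45 dB.

-45 dB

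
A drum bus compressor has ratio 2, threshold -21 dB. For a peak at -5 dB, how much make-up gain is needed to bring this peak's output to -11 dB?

2 dB

The peak compresses to -21 + 16/2 = -13 dB.
To reach -11 dB requires -11 − (-13) = 2 dB of make-up.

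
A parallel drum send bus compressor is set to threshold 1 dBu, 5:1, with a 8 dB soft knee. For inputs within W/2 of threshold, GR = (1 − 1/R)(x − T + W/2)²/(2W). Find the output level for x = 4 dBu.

x − T + W/2 = 4 − 1 + 4 = 7.
GR = (1 − 1/5) × 7² / 16 = 0.8 × 49 / 16 = 2.45 dB.
Output = 4 − 2.45 = 1.55 dBu.

1.55 dBu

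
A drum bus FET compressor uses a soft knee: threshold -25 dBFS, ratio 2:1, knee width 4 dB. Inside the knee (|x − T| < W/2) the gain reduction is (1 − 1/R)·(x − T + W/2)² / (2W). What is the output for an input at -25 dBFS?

x − T + W/2 = -25 − (-25) + 2 = 2.
GR = (1 − 1/2) × 2² / 8 = 0.5 × 4 / 8 = 0.25 dB.
Output = -25 − 0.25 = -25.25 dBFS.

-25.25 dBFS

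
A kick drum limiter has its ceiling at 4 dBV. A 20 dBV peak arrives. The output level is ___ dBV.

4 dBV

A brickwall limiter is an ∞:1 compressor: any input above the ceiling is clamped to 4 dBV.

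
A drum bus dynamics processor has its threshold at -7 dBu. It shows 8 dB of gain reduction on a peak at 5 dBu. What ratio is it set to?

3:1

Input overshoot = 5 − (-7) = 12 dB.
Output overshoot = 12 − 8 = 4 dB.
Ratio = input overshoot / output overshoot = 12 / 4 = 3.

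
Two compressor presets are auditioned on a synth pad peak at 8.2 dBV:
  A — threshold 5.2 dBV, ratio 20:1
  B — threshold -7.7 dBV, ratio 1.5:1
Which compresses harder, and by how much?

A: overshoot 3 dB → output overshoot 0.15 dB → GR 2.85 dB.
B: overshoot 15.9 dB → output overshoot 10.6 dB → GR 5.3 dB.
B reduces 2.45 dB more.

B, by 2.45 dB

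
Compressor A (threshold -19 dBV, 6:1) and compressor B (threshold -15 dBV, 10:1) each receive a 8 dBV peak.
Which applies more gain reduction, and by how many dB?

A, by 1.8 dB

A: overshoot 27 dB → output overshoot 4.5 dB → GR 22.5 dB.
B: overshoot 23 dB → output overshoot 2.3 dB → GR 20.7 dB.
A reduces 1.8 dB more.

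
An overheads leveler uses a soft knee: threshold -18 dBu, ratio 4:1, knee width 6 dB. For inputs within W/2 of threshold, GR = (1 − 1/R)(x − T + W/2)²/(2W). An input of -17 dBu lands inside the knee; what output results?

-18 dBu

x − T + W/2 = -17 − (-18) + 3 = 4.
GR = (1 − 1/4) × 4² / 12 = 0.75 × 16 / 12 = 1 dB.
Output = -17 − 1 = -18 dBu.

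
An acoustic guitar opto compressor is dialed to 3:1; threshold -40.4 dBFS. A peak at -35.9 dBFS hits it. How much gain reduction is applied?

-35.9 dBFS exceeds the threshold by 4.5 dB.
After 3:1 compression the overshoot becomes 4.5/3 = 1.5 dB.
So the signal is attenuated by 4.5 − 1.5 = 3 dB.

3 dB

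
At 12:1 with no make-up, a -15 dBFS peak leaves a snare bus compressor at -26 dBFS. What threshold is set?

Gain reduction = -15 − (-26) = 11 dB; output overshoot = GR / (R − 1) = 11 / 11 = 1 dB.
Threshold = output − output overshoot = -26 − 1 = -27 dBFS.

-27 dBFS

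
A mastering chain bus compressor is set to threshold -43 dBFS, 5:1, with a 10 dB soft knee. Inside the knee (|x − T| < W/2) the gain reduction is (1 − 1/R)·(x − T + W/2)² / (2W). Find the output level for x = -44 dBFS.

-44.64 dBFS

x − T + W/2 = -44 − (-43) + 5 = 4.
GR = (1 − 1/5) × 4² / 20 = 0.8 × 16 / 20 = 0.64 dB.
Output = -44 − 0.64 = -44.64 dBFS.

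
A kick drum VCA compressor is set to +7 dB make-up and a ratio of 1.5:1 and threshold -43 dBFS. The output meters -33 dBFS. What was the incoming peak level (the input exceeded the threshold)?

Before make-up, the level was -33 − 7 = -40 dBFS.
Post-compression overshoot = -40 − (-43) = 3 dB.
Input overshoot = R × output overshoot = 4.5 dB → input = -43 + 4.5 = -38.5 dBFS.

-38.5 dBFS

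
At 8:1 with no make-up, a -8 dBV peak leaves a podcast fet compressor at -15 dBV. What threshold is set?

-16 dBV

Let T be the threshold. Output overshoot = (input overshoot)/R, so -15 − T = (-8 − T)/8.
8·(-15 − T) = -8 − T → 7·T = -120 − (-8) = -112.
T = -112/7 = -16 dBV.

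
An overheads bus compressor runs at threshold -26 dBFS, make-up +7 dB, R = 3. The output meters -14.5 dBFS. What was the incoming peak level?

Remove make-up: -14.5 − 7 = -21.5 dBFS.
The compressed level sits -21.5 − (-26) = 4.5 dB over threshold.
Undo the ratio: input overshoot = 4.5 × 3 = 13.5 dB, giving input = -12.5 dBFS.

-12.5 dBFS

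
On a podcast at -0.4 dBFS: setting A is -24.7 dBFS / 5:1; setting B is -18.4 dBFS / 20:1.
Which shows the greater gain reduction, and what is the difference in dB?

A: 24.3 dB over, compressed to 4.86 dB over, so 19.44 dB of GR.
B: 18 dB over, compressed to 0.9 dB over, so 17.1 dB of GR.
A applies 2.34 dB more gain reduction.

A, by 2.34 dB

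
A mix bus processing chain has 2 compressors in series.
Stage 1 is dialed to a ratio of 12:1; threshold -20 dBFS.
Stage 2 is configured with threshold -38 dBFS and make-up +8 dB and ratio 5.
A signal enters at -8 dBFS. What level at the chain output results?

Stage 1: 12 dB above -20 dBFS, reduced 12:1 to 1 dB above → -19 dBFS.
Stage 2: -19 dBFS is 19 dB over -38 dBFS; at 5:1 that becomes 3.8 dB over, giving -34.2 dBFS; +8 dB make-up → -26.2 dBFS.

-26.2 dBFS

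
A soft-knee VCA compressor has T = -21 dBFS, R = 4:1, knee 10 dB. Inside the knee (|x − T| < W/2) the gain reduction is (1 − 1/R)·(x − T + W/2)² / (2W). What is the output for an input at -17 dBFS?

x − T + W/2 = -17 − (-21) + 5 = 9.
GR = (1 − 1/4) × 9² / 20 = 0.75 × 81 / 20 = 3.0375 dB.
Output = -17 − 3.0375 = -20.0375 dBFS.

-20.0375 dBFS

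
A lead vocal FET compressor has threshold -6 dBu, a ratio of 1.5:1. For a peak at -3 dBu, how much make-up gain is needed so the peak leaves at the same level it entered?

Without make-up, output = threshold + overshoot/1.5 = -6 + 2 = -4 dBu.
Gap to target: 1 dB.

1 dB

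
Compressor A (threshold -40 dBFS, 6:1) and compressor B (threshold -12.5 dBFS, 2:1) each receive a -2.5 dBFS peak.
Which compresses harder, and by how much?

A: overshoot 37.5 dB → output overshoot 6.25 dB → GR 31.25 dB.
B: overshoot 10 dB → output overshoot 5 dB → GR 5 dB.
Difference: 26.25 dB in favour of A.

A, by 26.25 dB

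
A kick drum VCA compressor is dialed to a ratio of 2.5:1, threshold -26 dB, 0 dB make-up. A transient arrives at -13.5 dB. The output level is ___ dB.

-21 dB

The input is 12.5 dB above the -26 dB threshold.
2.5:1 compression reduces that to 12.5/2.5 = 5 dB over.
Output = -26 + 5 = -21 dB.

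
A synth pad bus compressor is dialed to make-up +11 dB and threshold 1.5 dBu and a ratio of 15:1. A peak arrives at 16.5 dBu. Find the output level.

13.5 dBu

The input is 15 dB above the 1.5 dBu threshold.
The 15 dB excess becomes 1 dB after 15:1 reduction.
Output = 1.5 + 1 = 2.5 dBu; make-up adds 11 dB, giving 13.5 dBu.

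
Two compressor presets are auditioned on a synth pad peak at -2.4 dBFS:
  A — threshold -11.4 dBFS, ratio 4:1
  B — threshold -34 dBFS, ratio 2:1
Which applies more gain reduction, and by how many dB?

A: 9 dB over, compressed to 2.25 dB over, so 6.75 dB of GR.
B: 31.6 dB over, compressed to 15.8 dB over, so 15.8 dB of GR.
B applies 9.05 dB more gain reduction.

B, by 9.05 dB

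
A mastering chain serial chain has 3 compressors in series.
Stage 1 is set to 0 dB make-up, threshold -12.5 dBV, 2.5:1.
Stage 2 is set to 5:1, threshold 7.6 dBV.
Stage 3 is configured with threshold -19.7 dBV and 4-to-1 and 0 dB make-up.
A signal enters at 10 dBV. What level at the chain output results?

Stage 1: 22.5 dB above -12.5 dBV, reduced 2.5:1 to 9 dB above → -3.5 dBV.
Stage 2: -3.5 dBV ≤ 7.6 dBV, so stage 2 doesn't engage; output -3.5 dBV.
Stage 3: overshoot 16.2 dB → 16.2/4 = 4.05 dB → -15.65 dBV.

-15.65 dBV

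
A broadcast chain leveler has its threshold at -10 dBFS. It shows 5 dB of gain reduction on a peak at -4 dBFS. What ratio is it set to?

Input overshoot = -4 − (-10) = 6 dB.
Output overshoot = 6 − 5 = 1 dB.
Ratio = input overshoot / output overshoot = 6 / 1 = 6.

6:1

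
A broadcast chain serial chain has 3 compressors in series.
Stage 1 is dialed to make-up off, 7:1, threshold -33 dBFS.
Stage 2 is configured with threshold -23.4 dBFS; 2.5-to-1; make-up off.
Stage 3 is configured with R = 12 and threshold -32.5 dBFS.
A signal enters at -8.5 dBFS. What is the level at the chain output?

Stage 1: -8.5 dBFS is 24.5 dB over -33 dBFS; at 7:1 that becomes 3.5 dB over, giving -29.5 dBFS.
Stage 2: -29.5 dBFS ≤ -23.4 dBFS, so stage 2 doesn't engage; output -29.5 dBFS.
Stage 3: 3 dB above -32.5 dBFS, reduced 12:1 to 0.25 dB above → -32.25 dBFS.

-32.25 dBFS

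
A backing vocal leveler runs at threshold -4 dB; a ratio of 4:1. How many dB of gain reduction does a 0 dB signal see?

Overshoot = 0 − (-4) = 4 dB.
A 4:1 ratio leaves 1 dB of that excess.
So the signal is attenuated by 4 − 1 = 3 dB.

3 dB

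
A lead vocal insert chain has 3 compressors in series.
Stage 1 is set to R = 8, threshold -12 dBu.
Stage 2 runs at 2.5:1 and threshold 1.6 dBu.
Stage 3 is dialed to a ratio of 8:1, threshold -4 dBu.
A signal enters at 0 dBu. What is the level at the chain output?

-10.5 dBu

Stage 1: 12 dB above -12 dBu, reduced 8:1 to 1.5 dB above → -10.5 dBu.
Stage 2: -10.5 dBu ≤ 1.6 dBu, so stage 2 doesn't engage; output -10.5 dBu.
Stage 3: below threshold (-10.5 ≤ -4); passes unchanged; output -10.5 dBu.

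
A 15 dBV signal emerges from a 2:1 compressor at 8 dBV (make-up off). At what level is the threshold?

Input is 14 dB above T (since output overshoot × R = input overshoot: (8 − T)·2 = 15 − T gives T = 1 dBV).
Check: 1 + (15 − 1)/2 = 1 + 7 = 8 dBV. ✓

1 dBV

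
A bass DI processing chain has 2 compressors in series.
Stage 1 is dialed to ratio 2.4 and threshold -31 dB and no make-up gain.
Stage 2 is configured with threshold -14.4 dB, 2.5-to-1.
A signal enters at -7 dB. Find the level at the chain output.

Stage 1: 24 dB above -31 dB, reduced 2.4:1 to 10 dB above → -21 dB.
Stage 2: -21 dB is at or below the -14.4 dB threshold — no compression; output -21 dB.

-21 dB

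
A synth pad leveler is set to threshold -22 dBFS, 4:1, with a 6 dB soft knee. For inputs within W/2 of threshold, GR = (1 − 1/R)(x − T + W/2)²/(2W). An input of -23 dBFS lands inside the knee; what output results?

-23.25 dBFS

x − T + W/2 = -23 − (-22) + 3 = 2.
GR = (1 − 1/4) × 2² / 12 = 0.75 × 4 / 12 = 0.25 dB.
Output = -23 − 0.25 = -23.25 dBFS.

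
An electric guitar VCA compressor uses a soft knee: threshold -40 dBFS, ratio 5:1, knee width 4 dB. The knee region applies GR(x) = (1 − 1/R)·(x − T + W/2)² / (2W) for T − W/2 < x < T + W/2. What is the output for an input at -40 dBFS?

-40.4 dBFS

x − T + W/2 = -40 − (-40) + 2 = 2.
GR = (1 − 1/5) × 2² / 8 = 0.8 × 4 / 8 = 0.4 dB.
Output = -40 − 0.4 = -40.4 dBFS.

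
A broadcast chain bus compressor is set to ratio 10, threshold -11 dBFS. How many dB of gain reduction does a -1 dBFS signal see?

The signal is 10 dB above threshold.
After 10:1 compression the overshoot becomes 10/10 = 1 dB.
So the signal is attenuated by 10 − 1 = 9 dB.

9 dB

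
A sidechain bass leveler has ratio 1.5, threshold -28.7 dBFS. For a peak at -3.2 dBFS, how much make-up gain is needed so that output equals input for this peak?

Without make-up, output = threshold + overshoot/1.5 = -28.7 + 17 = -11.7 dBFS.
Gap to target: 8.5 dB.

8.5 dB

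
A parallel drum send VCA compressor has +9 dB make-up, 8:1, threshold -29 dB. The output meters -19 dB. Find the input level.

-21 dB

Stripping the +9 dB make-up gives -28 dB at the gain stage.
Post-compression overshoot = -28 − (-29) = 1 dB.
Input overshoot = R × output overshoot = 8 dB → input = -29 + 8 = -21 dB.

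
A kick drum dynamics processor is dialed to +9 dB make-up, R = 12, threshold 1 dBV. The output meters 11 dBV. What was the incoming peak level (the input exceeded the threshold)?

Remove make-up: 11 − 9 = 2 dBV.
The compressed level sits 2 − 1 = 1 dB over threshold.
Undo the ratio: input overshoot = 1 × 12 = 12 dB, giving input = 13 dBV.

13 dBV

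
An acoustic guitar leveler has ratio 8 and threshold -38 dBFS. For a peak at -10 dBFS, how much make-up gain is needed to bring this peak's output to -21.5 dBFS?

13 dB

Without make-up, output = threshold + overshoot/8 = -38 + 3.5 = -34.5 dBFS.
Gap to target: 13 dB.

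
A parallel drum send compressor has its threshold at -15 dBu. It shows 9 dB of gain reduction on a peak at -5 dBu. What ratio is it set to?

10:1

Input overshoot = -5 − (-15) = 10 dB.
Output overshoot = 10 − 9 = 1 dB.
Ratio = input overshoot / output overshoot = 10 / 1 = 10.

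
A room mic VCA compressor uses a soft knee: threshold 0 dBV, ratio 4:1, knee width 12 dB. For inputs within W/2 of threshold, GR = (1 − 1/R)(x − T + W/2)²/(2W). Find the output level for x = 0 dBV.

x − T + W/2 = 0 − 0 + 6 = 6.
GR = (1 − 1/4) × 6² / 24 = 0.75 × 36 / 24 = 1.125 dB.
Output = 0 − 1.125 = -1.125 dBV.

-1.125 dBV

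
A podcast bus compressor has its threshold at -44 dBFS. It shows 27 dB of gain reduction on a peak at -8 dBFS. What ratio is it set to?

4:1

Input overshoot = -8 − (-44) = 36 dB.
Output overshoot = 36 − 27 = 9 dB.
Ratio = input overshoot / output overshoot = 36 / 9 = 4.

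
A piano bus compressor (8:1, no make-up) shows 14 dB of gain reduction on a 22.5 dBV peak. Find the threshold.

Let T be the threshold. Output overshoot = (input overshoot)/R, so 8.5 − T = (22.5 − T)/8.
8·(8.5 − T) = 22.5 − T → 7·T = 68 − 22.5 = 45.5.
T = 45.5/7 = 6.5 dBV.

6.5 dBV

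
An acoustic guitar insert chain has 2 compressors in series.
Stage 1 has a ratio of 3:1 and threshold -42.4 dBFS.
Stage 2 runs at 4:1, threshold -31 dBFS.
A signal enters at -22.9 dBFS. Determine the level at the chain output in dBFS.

Stage 1: -22.9 dBFS is 19.5 dB over -42.4 dBFS; at 3:1 that becomes 6.5 dB over, giving -35.9 dBFS.
Stage 2: -35.9 dBFS is at or below the -31 dBFS threshold — no compression; output -35.9 dBFS.

-35.9 dBFS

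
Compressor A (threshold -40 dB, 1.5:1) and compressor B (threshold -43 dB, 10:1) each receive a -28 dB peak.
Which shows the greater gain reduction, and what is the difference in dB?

B, by 9.5 dB

A: GR = 12 − 12/1.5 = 4 dB.
B: GR = 15 − 15/10 = 13.5 dB.
B reduces 9.5 dB more.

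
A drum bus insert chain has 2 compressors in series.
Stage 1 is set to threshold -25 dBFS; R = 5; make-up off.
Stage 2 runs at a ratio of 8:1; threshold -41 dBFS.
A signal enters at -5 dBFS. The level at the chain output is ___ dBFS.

-38.5 dBFS

Stage 1: overshoot 20 dB → 20/5 = 4 dB → -21 dBFS.
Stage 2: -21 dBFS is 20 dB over -41 dBFS; at 8:1 that becomes 2.5 dB over, giving -38.5 dBFS.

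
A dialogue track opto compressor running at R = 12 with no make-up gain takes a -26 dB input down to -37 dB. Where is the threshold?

-38 dB

Input is 12 dB above T (since output overshoot × R = input overshoot: (-37 − T)·12 = -26 − T gives T = -38 dB).
Check: -38 + (-26 − (-38))/12 = -38 + 1 = -37 dB. ✓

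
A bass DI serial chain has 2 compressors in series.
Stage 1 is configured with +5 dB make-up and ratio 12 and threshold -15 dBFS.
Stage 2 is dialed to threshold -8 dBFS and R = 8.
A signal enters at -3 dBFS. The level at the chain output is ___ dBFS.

Stage 1: -3 dBFS is 12 dB over -15 dBFS; at 12:1 that becomes 1 dB over, giving -14 dBFS; +5 dB make-up → -9 dBFS.
Stage 2: -9 dBFS is at or below the -8 dBFS threshold — no compression; output -9 dBFS.

-9 dBFS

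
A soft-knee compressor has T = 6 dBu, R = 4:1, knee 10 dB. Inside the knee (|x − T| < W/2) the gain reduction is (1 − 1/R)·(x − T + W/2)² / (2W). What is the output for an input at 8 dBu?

6.1625 dBu

x − T + W/2 = 8 − 6 + 5 = 7.
GR = (1 − 1/4) × 7² / 20 = 0.75 × 49 / 20 = 1.8375 dB.
Output = 8 − 1.8375 = 6.1625 dBu.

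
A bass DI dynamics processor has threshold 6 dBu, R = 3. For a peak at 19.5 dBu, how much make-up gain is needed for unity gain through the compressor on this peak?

Overshoot 13.5 dB → 13.5/3 = 4.5 dB after compression, so the compressed level is 6 + 4.5 = 10.5 dBu.
Make-up = target − compressed = 19.5 − 10.5 = 9 dB.

9 dB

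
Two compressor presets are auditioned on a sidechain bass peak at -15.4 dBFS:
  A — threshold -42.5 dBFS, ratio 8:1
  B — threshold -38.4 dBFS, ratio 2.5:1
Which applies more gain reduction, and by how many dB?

A: 27.1 dB over, compressed to 3.3875 dB over, so 23.7125 dB of GR.
B: 23 dB over, compressed to 9.2 dB over, so 13.8 dB of GR.
A applies 9.9125 dB more gain reduction.

A, by 9.9125 dB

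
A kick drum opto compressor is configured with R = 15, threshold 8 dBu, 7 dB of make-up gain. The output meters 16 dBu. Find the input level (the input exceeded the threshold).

Remove make-up: 16 − 7 = 9 dBu.
The compressed level sits 9 − 8 = 1 dB over threshold.
Undo the ratio: input overshoot = 1 × 15 = 15 dB, giving input = 23 dBu.

23 dBu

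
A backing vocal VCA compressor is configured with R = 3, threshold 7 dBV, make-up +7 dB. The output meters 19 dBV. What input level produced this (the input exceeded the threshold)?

22 dBV

Remove make-up: 19 − 7 = 12 dBV.
Post-compression overshoot = 12 − 7 = 5 dB.
Before 3:1 compression the overshoot was 5 × 3 = 15 dB, so input = 7 + 15 = 22 dBV.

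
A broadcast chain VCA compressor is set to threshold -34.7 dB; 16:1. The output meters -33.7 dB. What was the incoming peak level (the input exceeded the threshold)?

-18.7 dB

Post-compression overshoot = -33.7 − (-34.7) = 1 dB.
Before 16:1 compression the overshoot was 1 × 16 = 16 dB, so input = -34.7 + 16 = -18.7 dB.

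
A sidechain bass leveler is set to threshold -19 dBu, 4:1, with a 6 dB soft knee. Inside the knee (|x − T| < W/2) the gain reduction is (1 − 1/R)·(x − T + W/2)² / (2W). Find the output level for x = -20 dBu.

x − T + W/2 = -20 − (-19) + 3 = 2.
GR = (1 − 1/4) × 2² / 12 = 0.75 × 4 / 12 = 0.25 dB.
Output = -20 − 0.25 = -20.25 dBu.

-20.25 dBu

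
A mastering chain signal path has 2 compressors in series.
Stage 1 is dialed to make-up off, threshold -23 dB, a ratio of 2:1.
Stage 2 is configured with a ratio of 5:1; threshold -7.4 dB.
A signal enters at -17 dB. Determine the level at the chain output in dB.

-20 dB

Stage 1: overshoot 6 dB → 6/2 = 3 dB → -20 dB.
Stage 2: below threshold (-20 ≤ -7.4); passes unchanged; output -20 dB.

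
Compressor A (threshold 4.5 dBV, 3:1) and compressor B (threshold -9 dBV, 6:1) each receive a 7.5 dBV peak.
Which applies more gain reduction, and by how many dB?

A: overshoot 3 dB → output overshoot 1 dB → GR 2 dB.
B: overshoot 16.5 dB → output overshoot 2.75 dB → GR 13.75 dB.
B reduces 11.75 dB more.

B, by 11.75 dB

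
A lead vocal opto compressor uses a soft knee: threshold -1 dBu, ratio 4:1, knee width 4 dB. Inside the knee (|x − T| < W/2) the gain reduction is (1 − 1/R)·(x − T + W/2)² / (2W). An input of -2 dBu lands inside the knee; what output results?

-2.09375 dBu

x − T + W/2 = -2 − (-1) + 2 = 1.
GR = (1 − 1/4) × 1² / 8 = 0.75 × 1 / 8 = 0.09375 dB.
Output = -2 − 0.09375 = -2.09375 dBu.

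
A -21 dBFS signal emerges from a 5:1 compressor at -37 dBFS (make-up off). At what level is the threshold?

-41 dBFS

Input is 20 dB above T (since output overshoot × R = input overshoot: (-37 − T)·5 = -21 − T gives T = -41 dBFS).
Check: -41 + (-21 − (-41))/5 = -41 + 4 = -37 dBFS. ✓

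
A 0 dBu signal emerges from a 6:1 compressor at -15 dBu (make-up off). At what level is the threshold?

Let T be the threshold. Output overshoot = (input overshoot)/R, so -15 − T = (0 − T)/6.
6·(-15 − T) = 0 − T → 5·T = -90 − 0 = -90.
T = -90/5 = -18 dBu.

-18 dBu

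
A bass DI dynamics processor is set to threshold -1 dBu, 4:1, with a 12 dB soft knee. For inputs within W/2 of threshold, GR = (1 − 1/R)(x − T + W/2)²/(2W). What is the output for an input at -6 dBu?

-6.03125 dBu

x − T + W/2 = -6 − (-1) + 6 = 1.
GR = (1 − 1/4) × 1² / 24 = 0.75 × 1 / 24 = 0.03125 dB.
Output = -6 − 0.03125 = -6.03125 dBu.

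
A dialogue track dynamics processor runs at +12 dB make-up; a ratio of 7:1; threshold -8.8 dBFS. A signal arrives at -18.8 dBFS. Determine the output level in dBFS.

-18.8 dBFS is 10 dB below the -8.8 dBFS threshold, so no gain reduction is applied.
Make-up gain adds 12 dB: -18.8 + 12 = -6.8 dBFS.

-6.8 dBFS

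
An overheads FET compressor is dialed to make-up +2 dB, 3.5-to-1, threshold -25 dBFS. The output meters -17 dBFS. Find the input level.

Before make-up, the level was -17 − 2 = -19 dBFS.
The compressed level sits -19 − (-25) = 6 dB over threshold.
Undo the ratio: input overshoot = 6 × 3.5 = 21 dB, giving input = -4 dBFS.

-4 dBFS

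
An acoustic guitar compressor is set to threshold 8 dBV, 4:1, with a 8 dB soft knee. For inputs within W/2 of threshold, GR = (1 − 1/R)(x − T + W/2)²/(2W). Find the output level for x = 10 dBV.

8.3125 dBV

x − T + W/2 = 10 − 8 + 4 = 6.
GR = (1 − 1/4) × 6² / 16 = 0.75 × 36 / 16 = 1.6875 dB.
Output = 10 − 1.6875 = 8.3125 dBV.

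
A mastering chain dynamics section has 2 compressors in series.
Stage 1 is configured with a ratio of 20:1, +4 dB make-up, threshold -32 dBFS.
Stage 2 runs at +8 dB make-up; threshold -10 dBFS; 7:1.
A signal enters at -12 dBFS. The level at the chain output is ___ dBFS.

-19 dBFS

Stage 1: -12 dBFS is 20 dB over -32 dBFS; at 20:1 that becomes 1 dB over, giving -31 dBFS; +4 dB make-up → -27 dBFS.
Stage 2: -27 dBFS ≤ -10 dBFS, so stage 2 doesn't engage; make-up brings it to -19 dBFS.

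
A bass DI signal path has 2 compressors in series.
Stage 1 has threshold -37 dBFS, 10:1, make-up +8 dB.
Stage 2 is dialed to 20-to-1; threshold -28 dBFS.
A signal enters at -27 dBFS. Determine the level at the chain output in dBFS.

-28 dBFS

Stage 1: overshoot 10 dB → 10/10 = 1 dB → -36 dBFS; +8 dB make-up → -28 dBFS.
Stage 2: below threshold (-28 ≤ -28); passes unchanged; output -28 dBFS.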